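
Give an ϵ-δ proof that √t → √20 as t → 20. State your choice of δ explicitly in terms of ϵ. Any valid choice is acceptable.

Suppose ϵ > 0. We want δ > 0 such that 0 < |t − 20| < δ implies |√t − √20| < ϵ.
Multiplying by the conjugate, |√t − √20| = |t − 20|/(√t + √20).
Restrict δ ≤ 20 so that |t − 20| < 20 forces t > 0, and then √t + √20 > √20.
Hence |√t − √20| < |t − 20|/√20, which is < ϵ once |t − 20| < √20·ϵ.
Take δ = min(20, √20·ϵ). If 0 < |t − 20| < δ then t > 0 and |√t − √20| < |t − 20|/√20 < ϵ.

δ = min(20, √20·ϵ)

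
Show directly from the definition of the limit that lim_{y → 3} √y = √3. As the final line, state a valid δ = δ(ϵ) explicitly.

Let ϵ > 0 be given. We want δ > 0 such that 0 < |y − 3| < δ implies |√y − √3| < ϵ.
Multiplying by the conjugate, |√y − √3| = |y − 3|/(√y + √3).
Restrict δ ≤ 3 so that |y − 3| < 3 forces y > 0, and then √y + √3 > √3.
Hence |√y − √3| < |y − 3|/√3, which is < ϵ once |y − 3| < √3·ϵ.
Take δ = min(3, √3·ϵ). If 0 < |y − 3| < δ then y > 0 and |√y − √3| < |y − 3|/√3 < ϵ.

δ = min(3, √3·ϵ)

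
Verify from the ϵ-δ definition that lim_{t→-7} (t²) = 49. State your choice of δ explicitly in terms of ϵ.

Suppose ϵ > 0. We seek δ > 0 with 0 < |t + 7| < δ ⇒ |t² − 49| < ϵ.
Factor: t² − 49 = (t + 7)(t - 7), so |t² − 49| = |t + 7|·|t - 7|.
Impose δ ≤ 1 so that |t| < 8; then |t - 7| ≤ 15.
Hence |t² − 49| ≤ 15|t + 7|, which is < ϵ once |t + 7| < ϵ/15.
Take δ = min(1, ϵ/15). If 0 < |t + 7| < δ then both bounds hold and |t² − 49| ≤ 15|t + 7| < 15·(ϵ/15) = ϵ.

δ = min(1, ϵ/15)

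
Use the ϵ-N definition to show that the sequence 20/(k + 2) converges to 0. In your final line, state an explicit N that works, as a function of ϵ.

N = 20/ϵ

Fix ϵ > 0. For k ≥ 1, |20/(k + 2) − 0| = 20/(k + 2) ≤ 20/k.
We need 20/k < ϵ, i.e. k > 20/ϵ.
Take N = 20/ϵ. If k > N then |20/(k + 2)| ≤ 20/k < ϵ.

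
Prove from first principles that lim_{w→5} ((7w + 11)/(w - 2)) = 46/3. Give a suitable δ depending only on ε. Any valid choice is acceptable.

δ = min(3/2, (9/50)ε)

Let ε > 0. We want δ > 0 with 0 < |w − 5| < δ ⇒ |(7w + 11)/(w - 2) − (46/3)| < ε.
Combining over a common denominator, (7w + 11)/(w - 2) − (46/3) = [(7w + 11)·3 − 46·(w - 2)] / [3·(w - 2)] = -25(w − 5) / (3(w - 2)).
So |(7w + 11)/(w - 2) − (46/3)| = 25|w − 5| / (3·|w − 2|).
Require δ ≤ 3/2, so |w − 2| ≥ |3| − |w − 5| > 3 − 3/2 = 3/2.
Hence |(7w + 11)/(w - 2) − (46/3)| < 25|w − 5|/(3·(3/2)) = (50/9)|w − 5|, which is < ε once |w − 5| < (9/50)ε.
Take δ = min(3/2, (9/50)ε). Then 0 < |w − 5| < δ forces both bounds, so |(7w + 11)/(w - 2) − (46/3)| < ε.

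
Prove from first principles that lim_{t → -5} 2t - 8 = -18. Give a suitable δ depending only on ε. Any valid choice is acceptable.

Let ε > 0. We need δ > 0 so that 0 < |t + 5| < δ implies |(2t - 8) + 18| < ε.
Since (2t - 8) + 18 = 2(t + 5), we have |(2t - 8) + 18| = 2|t + 5|.
So 2|t + 5| < ε exactly when |t + 5| < ε/2.
Take δ = ε/2. If 0 < |t + 5| < δ then |(2t - 8) + 18| = 2|t + 5| < 2·(ε/2) = ε.

δ = ε/2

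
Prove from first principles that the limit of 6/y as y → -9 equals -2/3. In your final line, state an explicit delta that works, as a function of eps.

delta = min(9/2, (27/4)eps)

Let eps > 0 be given. We seek delta > 0 such that 0 < |y + 9| < delta implies |6/y + 2/3| < eps.
|6/y + 2/3| = 6·|-9 − y|/(9·|y|) = 6|y + 9|/(9|y|).
Restrict delta ≤ 9/2. Then |y + 9| < 9/2 gives |y| > 9/2, so 9|y| > 81/2.
Then |6/y + 2/3| < 6|y + 9|/(81/2), which is < eps when |y + 9| < (27/4)eps.
Take delta = min(9/2, (27/4)eps). Then 0 < |y + 9| < delta gives both |y + 9| < 9/2 and |y + 9| < (27/4)eps, so |6/y + 2/3| < eps.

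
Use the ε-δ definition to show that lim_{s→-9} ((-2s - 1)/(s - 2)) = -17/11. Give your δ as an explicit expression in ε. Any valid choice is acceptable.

Suppose ε > 0. We want δ > 0 with 0 < |s + 9| < δ ⇒ |(-2s - 1)/(s - 2) + 17/11| < ε.
Combining over a common denominator, (-2s - 1)/(s - 2) + 17/11 = [(-2s - 1)·(-11) − 17·(s - 2)] / [(-11)·(s - 2)] = 5(s + 9) / ((-11)(s - 2)).
So |(-2s - 1)/(s - 2) + 17/11| = 5|s + 9| / (11·|s − 2|).
Restrict δ ≤ 11/2. Then |s + 9| < 11/2 gives |s − 2| = |(s + 9) + (-11)| ≥ 11 − 11/2 = 11/2.
Hence |(-2s - 1)/(s - 2) + 17/11| < 5|s + 9|/(11·(11/2)) = (10/121)|s + 9|, which is < ε once |s + 9| < (121/10)ε.
Take δ = min(11/2, (121/10)ε). Then 0 < |s + 9| < δ forces both bounds, so |(-2s - 1)/(s - 2) + 17/11| < ε.

δ = min(11/2, (121/10)ε)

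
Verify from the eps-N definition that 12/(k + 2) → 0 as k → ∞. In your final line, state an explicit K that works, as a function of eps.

Let eps > 0. For k ≥ 1, |12/(k + 2) − 0| = 12/(k + 2) ≤ 12/k.
We need 12/k < eps, i.e. k > 12/eps.
Take K = 12/eps. If k > K then |12/(k + 2)| ≤ 12/k < eps.

K = 12/eps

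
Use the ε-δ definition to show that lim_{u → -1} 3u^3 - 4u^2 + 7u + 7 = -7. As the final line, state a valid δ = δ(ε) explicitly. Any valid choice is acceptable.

Suppose ε > 0. We want δ > 0 such that 0 < |u + 1| < δ implies |(3u^3 - 4u^2 + 7u + 7) + 7| < ε.
(3u^3 - 4u^2 + 7u + 7) + 7 = 3u^3 - 4u^2 + 7u + 14 = (u + 1)(3u^2 - 7u + 14).
So |(3u^3 - 4u^2 + 7u + 7) + 7| = |u + 1|·|3u^2 - 7u + 14|.
Assume first that |u + 1| < 2, so |u| < 3. Then |3u^2 - 7u + 14| ≤ 3·3^2 + 7·3 + 14 = 62.
Hence |(3u^3 - 4u^2 + 7u + 7) + 7| ≤ 62|u + 1| < ε provided |u + 1| < ε/62.
Choosing δ = min(2, ε/62) ensures both conditions, hence |(3u^3 - 4u^2 + 7u + 7) + 7| < ε.

δ = min(2, ε/62)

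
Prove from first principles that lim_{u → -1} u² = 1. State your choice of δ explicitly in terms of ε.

δ = min(2, ε/4)

Let ε > 0 be given. We seek δ > 0 with 0 < |u + 1| < δ ⇒ |u² − 1| < ε.
Factor: u² − 1 = (u + 1)(u - 1), so |u² − 1| = |u + 1|·|u - 1|.
Restrict δ ≤ 2. Then |u + 1| < 2 gives |u| < 3, so by the triangle inequality |u - 1| ≤ 3 + 1 = 4.
Hence |u² − 1| ≤ 4|u + 1|, which is < ε once |u + 1| < ε/4.
Take δ = min(2, ε/4). If 0 < |u + 1| < δ then both bounds hold and |u² − 1| ≤ 4|u + 1| < 4·(ε/4) = ε.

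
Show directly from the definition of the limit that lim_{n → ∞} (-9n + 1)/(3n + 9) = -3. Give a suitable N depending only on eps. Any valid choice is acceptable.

N = (28/3)/eps

Let eps > 0 be given. For n ≥ 1, |(-9n + 1)/(3n + 9) + 3| = |84|/(3(3n + 9)) = 84/(3(3n + 9)).
Since 3n + 9 ≥ 3n for n ≥ 1, this is ≤ 84/(3·3n) = (28/3)/n.
So |(-9n + 1)/(3n + 9) + 3| < eps whenever n > (28/3)/eps.
Take N = (28/3)/eps. If n > N then |(-9n + 1)/(3n + 9) + 3| ≤ (28/3)/n < eps.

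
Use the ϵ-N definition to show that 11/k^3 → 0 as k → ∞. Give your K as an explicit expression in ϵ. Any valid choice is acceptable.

Suppose ϵ > 0. For k ≥ 1, |11/k^3 − 0| = 11/k^3.
11/k^3 < ϵ ⇔ k^3 > 11/ϵ ⇔ k > (11/ϵ)^{1/3}.
Take K = (11/ϵ)^{1/3}. Then k > K implies 11/k^3 < ϵ.

K = (11/ϵ)^{1/3}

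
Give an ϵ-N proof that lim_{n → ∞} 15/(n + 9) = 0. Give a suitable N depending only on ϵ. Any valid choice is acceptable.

N = 15/ϵ

Let ϵ > 0. For n ≥ 1, |15/(n + 9) − 0| = 15/(n + 9) ≤ 15/n.
We need 15/n < ϵ, i.e. n > 15/ϵ.
Take N = 15/ϵ. If n > N then |15/(n + 9)| ≤ 15/n < ϵ.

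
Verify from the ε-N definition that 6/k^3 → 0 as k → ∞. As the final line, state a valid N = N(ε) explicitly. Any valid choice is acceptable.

N = (6/ε)^{1/3}

Suppose ε > 0. For k ≥ 1, |6/k^3 − 0| = 6/k^3.
6/k^3 < ε ⇔ k^3 > 6/ε ⇔ k > (6/ε)^{1/3}.
Take N = (6/ε)^{1/3}. Then k > N implies 6/k^3 < ε.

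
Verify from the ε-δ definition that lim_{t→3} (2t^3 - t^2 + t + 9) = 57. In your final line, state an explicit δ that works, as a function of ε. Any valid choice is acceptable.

δ = min(1, ε/68)

Let ε > 0 be given. We want δ > 0 such that 0 < |t − 3| < δ implies |(2t^3 - t^2 + t + 9) − 57| < ε.
(2t^3 - t^2 + t + 9) − 57 = 2t^3 - t^2 + t - 48 = (t − 3)(2t^2 + 5t + 16).
So |(2t^3 - t^2 + t + 9) − 57| = |t − 3|·|2t^2 + 5t + 16|.
Require δ ≤ 1. Then |t − 3| < 1 gives |t| < 4, and by the triangle inequality |2t^2 + 5t + 16| ≤ 2·4^2 + 5·4 + 16 = 68.
Hence |(2t^3 - t^2 + t + 9) − 57| ≤ 68|t − 3| < ε provided |t − 3| < ε/68.
Take δ = min(1, ε/68). Then 0 < |t − 3| < δ gives both |t − 3| < 1 and |t − 3| < ε/68, so |(2t^3 - t^2 + t + 9) − 57| < ε.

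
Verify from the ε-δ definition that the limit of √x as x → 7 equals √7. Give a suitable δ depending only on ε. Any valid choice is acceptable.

Let ε > 0. We want δ > 0 such that 0 < |x − 7| < δ implies |√x − √7| < ε.
Multiplying by the conjugate, |√x − √7| = |x − 7|/(√x + √7).
Restrict δ ≤ 7 so that |x − 7| < 7 forces x > 0, and then √x + √7 > √7.
Hence |√x − √7| < |x − 7|/√7, which is < ε once |x − 7| < √7·ε.
Take δ = min(7, √7·ε). If 0 < |x − 7| < δ then x > 0 and |√x − √7| < |x − 7|/√7 < ε.

δ = min(7, √7·ε)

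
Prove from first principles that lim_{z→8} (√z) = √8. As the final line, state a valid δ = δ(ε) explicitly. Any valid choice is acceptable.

δ = min(8, √8·ε)

Suppose ε > 0. We want δ > 0 such that 0 < |z − 8| < δ implies |√z − √8| < ε.
Multiplying by the conjugate, |√z − √8| = |z − 8|/(√z + √8).
Restrict δ ≤ 8 so that |z − 8| < 8 forces z > 0, and then √z + √8 > √8.
Hence |√z − √8| < |z − 8|/√8, which is < ε once |z − 8| < √8·ε.
Take δ = min(8, √8·ε). If 0 < |z − 8| < δ then z > 0 and |√z − √8| < |z − 8|/√8 < ε.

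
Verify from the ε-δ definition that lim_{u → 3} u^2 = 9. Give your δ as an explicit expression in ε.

Fix ε > 0. We seek δ > 0 with 0 < |u − 3| < δ ⇒ |u^2 − 9| < ε.
Factor: u^2 − 9 = (u − 3)(u + 3), so |u^2 − 9| = |u − 3|·|u + 3|.
Impose δ ≤ 1 so that |u| < 4; then |u + 3| ≤ 7.
Hence |u^2 − 9| ≤ 7|u − 3|, which is < ε once |u − 3| < ε/7.
Take δ = min(1, ε/7). If 0 < |u − 3| < δ then both bounds hold and |u^2 − 9| ≤ 7|u − 3| < 7·(ε/7) = ε.

δ = min(1, ε/7)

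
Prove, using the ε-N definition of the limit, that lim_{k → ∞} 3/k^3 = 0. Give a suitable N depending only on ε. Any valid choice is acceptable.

N = (3/ε)^{1/3}

Suppose ε > 0. For k ≥ 1, |3/k^3 − 0| = 3/k^3.
3/k^3 < ε ⇔ k^3 > 3/ε ⇔ k > (3/ε)^{1/3}.
Take N = (3/ε)^{1/3}. Then k > N implies 3/k^3 < ε.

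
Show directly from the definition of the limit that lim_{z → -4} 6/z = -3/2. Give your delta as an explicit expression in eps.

Let eps > 0 be given. We seek delta > 0 such that 0 < |z + 4| < delta implies |6/z + 3/2| < eps.
|6/z + 3/2| = 6·|-4 − z|/(4·|z|) = 6|z + 4|/(4|z|).
Restrict delta ≤ 2. Then |z + 4| < 2 gives |z| > 2, so 4|z| > 8.
Then |6/z + 3/2| < 6|z + 4|/8, which is < eps when |z + 4| < (4/3)eps.
Take delta = min(2, (4/3)eps). Then 0 < |z + 4| < delta gives both |z + 4| < 2 and |z + 4| < (4/3)eps, so |6/z + 3/2| < eps.

delta = min(2, (4/3)eps)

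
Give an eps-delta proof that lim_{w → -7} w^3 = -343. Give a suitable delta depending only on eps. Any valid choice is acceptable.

Suppose eps > 0. We seek delta > 0 with 0 < |w + 7| < delta ⇒ |w^3 + 343| < eps.
Factor: w^3 + 343 = (w + 7)(w^2 - 7w + 49), so |w^3 + 343| = |w + 7|·|w^2 - 7w + 49|.
Impose delta ≤ 1 so that |w| < 8; then |w^2 - 7w + 49| ≤ 169.
Hence |w^3 + 343| ≤ 169|w + 7|, which is < eps once |w + 7| < eps/169.
Take delta = min(1, eps/169). If 0 < |w + 7| < delta then both bounds hold and |w^3 + 343| ≤ 169|w + 7| < 169·(eps/169) = eps.

delta = min(1, eps/169)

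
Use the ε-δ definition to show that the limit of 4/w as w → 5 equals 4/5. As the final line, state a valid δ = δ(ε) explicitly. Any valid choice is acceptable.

δ = min(5/2, (25/8)ε)

Fix ε > 0. We seek δ > 0 such that 0 < |w − 5| < δ implies |4/w − (4/5)| < ε.
|4/w − (4/5)| = 4·|5 − w|/(5·|w|) = 4|w − 5|/(5|w|).
Restrict δ ≤ 5/2. Then |w − 5| < 5/2 gives |w| > 5/2, so 5|w| > 25/2.
Then |4/w − (4/5)| < 4|w − 5|/(25/2), which is < ε when |w − 5| < (25/8)ε.
Take δ = min(5/2, (25/8)ε). Then 0 < |w − 5| < δ gives both |w − 5| < 5/2 and |w − 5| < (25/8)ε, so |4/w − (4/5)| < ε.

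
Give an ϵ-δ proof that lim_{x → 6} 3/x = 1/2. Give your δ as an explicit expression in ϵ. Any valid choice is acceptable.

Let ϵ > 0 be given. We seek δ > 0 such that 0 < |x − 6| < δ implies |3/x − (1/2)| < ϵ.
|3/x − (1/2)| = 3·|6 − x|/(6·|x|) = 3|x − 6|/(6|x|).
Restrict δ ≤ 3. Then |x − 6| < 3 gives |x| > 3, so 6|x| > 18.
Then |3/x − (1/2)| < 3|x − 6|/18, which is < ϵ when |x − 6| < 6ϵ.
Take δ = min(3, 6ϵ). Then 0 < |x − 6| < δ gives both |x − 6| < 3 and |x − 6| < 6ϵ, so |3/x − (1/2)| < ϵ.

δ = min(3, 6ϵ)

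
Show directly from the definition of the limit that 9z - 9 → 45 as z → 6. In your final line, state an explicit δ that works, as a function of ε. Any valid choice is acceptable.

δ = ε/9

Fix ε > 0. We need δ > 0 so that 0 < |z − 6| < δ implies |(9z - 9) − 45| < ε.
Since (9z - 9) − 45 = 9(z − 6), we have |(9z - 9) − 45| = 9|z − 6|.
Thus it suffices that |z − 6| < ε/9.
Choosing δ = ε/9 gives |(9z - 9) − 45| = 9|z − 6| < ε whenever |z − 6| < δ.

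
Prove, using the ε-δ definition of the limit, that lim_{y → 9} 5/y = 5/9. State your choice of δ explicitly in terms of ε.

Let ε > 0 be given. We seek δ > 0 such that 0 < |y − 9| < δ implies |5/y − (5/9)| < ε.
|5/y − (5/9)| = 5·|9 − y|/(9·|y|) = 5|y − 9|/(9|y|).
Require δ ≤ 9/2 so that |y| > 9 − 9/2 = 9/2, hence 9|y| > 81/2.
Then |5/y − (5/9)| < 5|y − 9|/(81/2), which is < ε when |y − 9| < (81/10)ε.
Take δ = min(9/2, (81/10)ε). Then 0 < |y − 9| < δ gives both |y − 9| < 9/2 and |y − 9| < (81/10)ε, so |5/y − (5/9)| < ε.

δ = min(9/2, (81/10)ε)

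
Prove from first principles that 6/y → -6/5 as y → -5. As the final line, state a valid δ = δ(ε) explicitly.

Fix ε > 0. We seek δ > 0 such that 0 < |y + 5| < δ implies |6/y + 6/5| < ε.
|6/y + 6/5| = 6·|-5 − y|/(5·|y|) = 6|y + 5|/(5|y|).
Require δ ≤ 5/2 so that |y| > 5 − 5/2 = 5/2, hence 5|y| > 25/2.
Then |6/y + 6/5| < 6|y + 5|/(25/2), which is < ε when |y + 5| < (25/12)ε.
Take δ = min(5/2, (25/12)ε). Then 0 < |y + 5| < δ gives both |y + 5| < 5/2 and |y + 5| < (25/12)ε, so |6/y + 6/5| < ε.

δ = min(5/2, (25/12)ε)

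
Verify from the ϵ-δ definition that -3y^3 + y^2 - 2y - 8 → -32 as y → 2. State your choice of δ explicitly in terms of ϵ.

Let ϵ > 0 be given. We want δ > 0 such that 0 < |y − 2| < δ implies |(-3y^3 + y^2 - 2y - 8) + 32| < ϵ.
(-3y^3 + y^2 - 2y - 8) + 32 = -3y^3 + y^2 - 2y + 24 = (y − 2)(-3y^2 - 5y - 12).
So |(-3y^3 + y^2 - 2y - 8) + 32| = |y − 2|·|-3y^2 - 5y - 12|.
Require δ ≤ 1. Then |y − 2| < 1 gives |y| < 3, and by the triangle inequality |-3y^2 - 5y - 12| ≤ 3·3^2 + 5·3 + 12 = 54.
Hence |(-3y^3 + y^2 - 2y - 8) + 32| ≤ 54|y − 2| < ϵ provided |y − 2| < ϵ/54.
Take δ = min(1, ϵ/54). Then 0 < |y − 2| < δ gives both |y − 2| < 1 and |y − 2| < ϵ/54, so |(-3y^3 + y^2 - 2y - 8) + 32| < ϵ.

δ = min(1, ϵ/54)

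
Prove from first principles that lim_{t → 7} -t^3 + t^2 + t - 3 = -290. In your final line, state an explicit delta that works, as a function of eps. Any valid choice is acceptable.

Suppose eps > 0. We want delta > 0 such that 0 < |t − 7| < delta implies |(-t^3 + t^2 + t - 3) + 290| < eps.
(-t^3 + t^2 + t - 3) + 290 = -t^3 + t^2 + t + 287 = (t − 7)(-t^2 - 6t - 41).
So |(-t^3 + t^2 + t - 3) + 290| = |t − 7|·|-t^2 - 6t - 41|.
Assume first that |t − 7| < 1, so |t| < 8. Then |-t^2 - 6t - 41| ≤ 8^2 + 6·8 + 41 = 153.
Hence |(-t^3 + t^2 + t - 3) + 290| ≤ 153|t − 7| < eps provided |t − 7| < eps/153.
Choosing delta = min(1, eps/153) ensures both conditions, hence |(-t^3 + t^2 + t - 3) + 290| < eps.

delta = min(1, eps/153)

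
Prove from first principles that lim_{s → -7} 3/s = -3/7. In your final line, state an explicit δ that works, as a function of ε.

δ = min(7/2, (49/6)ε)

Fix ε > 0. We seek δ > 0 such that 0 < |s + 7| < δ implies |3/s + 3/7| < ε.
|3/s + 3/7| = 3·|-7 − s|/(7·|s|) = 3|s + 7|/(7|s|).
Restrict δ ≤ 7/2. Then |s + 7| < 7/2 gives |s| > 7/2, so 7|s| > 49/2.
Then |3/s + 3/7| < 3|s + 7|/(49/2), which is < ε when |s + 7| < (49/6)ε.
Take δ = min(7/2, (49/6)ε). Then 0 < |s + 7| < δ gives both |s + 7| < 7/2 and |s + 7| < (49/6)ε, so |3/s + 3/7| < ε.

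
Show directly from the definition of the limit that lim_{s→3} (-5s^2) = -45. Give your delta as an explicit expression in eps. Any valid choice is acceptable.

delta = min(1, eps/35)

Fix eps > 0. We want delta > 0 such that 0 < |s − 3| < delta implies |(-5s^2) + 45| < eps.
(-5s^2) + 45 = -5s^2 + 45 = (s − 3)(-5s - 15).
So |(-5s^2) + 45| = |s − 3|·|-5s - 15|.
Assume first that |s − 3| < 1, so |s| < 4. Then |-5s - 15| ≤ 5·4 + 15 = 35.
Hence |(-5s^2) + 45| ≤ 35|s − 3| < eps provided |s − 3| < eps/35.
Choosing delta = min(1, eps/35) ensures both conditions, hence |(-5s^2) + 45| < eps.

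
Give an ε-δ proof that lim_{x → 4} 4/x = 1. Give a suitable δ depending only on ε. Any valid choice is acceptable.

δ = min(2, 2ε)

Let ε > 0. We seek δ > 0 such that 0 < |x − 4| < δ implies |4/x − 1| < ε.
|4/x − 1| = 4·|4 − x|/(4·|x|) = 4|x − 4|/(4|x|).
Require δ ≤ 2 so that |x| > 4 − 2 = 2, hence 4|x| > 8.
Then |4/x − 1| < 4|x − 4|/8, which is < ε when |x − 4| < 2ε.
Take δ = min(2, 2ε). Then 0 < |x − 4| < δ gives both |x − 4| < 2 and |x − 4| < 2ε, so |4/x − 1| < ε.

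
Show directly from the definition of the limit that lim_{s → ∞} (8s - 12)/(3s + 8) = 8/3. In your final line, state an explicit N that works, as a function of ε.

Let ε > 0 be given. We seek N > 0 such that s > N implies |(8s - 12)/(3s + 8) − (8/3)| < ε.
(8s - 12)/(3s + 8) − (8/3) = (3(8s - 12) − 8(3s + 8)) / (3(3s + 8)) = -100/(3(3s + 8)).
For s > 0 we have 3s + 8 > 3s, so |(8s - 12)/(3s + 8) − (8/3)| = 100/(3(3s + 8)) < 100/(3·3s) = (100/9)/s.
Thus |(8s - 12)/(3s + 8) − (8/3)| < ε whenever s > (100/9)/ε.
Take N = (100/9)/ε. If s > N then |(8s - 12)/(3s + 8) − (8/3)| < (100/9)/s < ε.

N = (100/9)/ε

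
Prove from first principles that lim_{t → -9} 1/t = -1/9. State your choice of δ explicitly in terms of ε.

δ = min(9/2, (81/2)ε)

Let ε > 0 be given. We seek δ > 0 such that 0 < |t + 9| < δ implies |1/t + 1/9| < ε.
|1/t + 1/9| = |-9 − t|/(9·|t|) = |t + 9|/(9|t|).
Require δ ≤ 9/2 so that |t| > 9 − 9/2 = 9/2, hence 9|t| > 81/2.
Then |1/t + 1/9| < |t + 9|/(81/2), which is < ε when |t + 9| < (81/2)ε.
Take δ = min(9/2, (81/2)ε). Then 0 < |t + 9| < δ gives both |t + 9| < 9/2 and |t + 9| < (81/2)ε, so |1/t + 1/9| < ε.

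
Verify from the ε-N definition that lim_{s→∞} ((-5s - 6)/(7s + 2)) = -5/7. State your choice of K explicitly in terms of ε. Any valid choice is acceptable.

Fix ε > 0. We seek K > 0 such that s > K implies |(-5s - 6)/(7s + 2) + 5/7| < ε.
(-5s - 6)/(7s + 2) + 5/7 = (7(-5s - 6) − (-5)(7s + 2)) / (7(7s + 2)) = -32/(7(7s + 2)).
For s > 0 we have 7s + 2 > 7s, so |(-5s - 6)/(7s + 2) + 5/7| = 32/(7(7s + 2)) < 32/(7·7s) = (32/49)/s.
Thus |(-5s - 6)/(7s + 2) + 5/7| < ε whenever s > (32/49)/ε.
Take K = (32/49)/ε. If s > K then |(-5s - 6)/(7s + 2) + 5/7| < (32/49)/s < ε.

K = (32/49)/ε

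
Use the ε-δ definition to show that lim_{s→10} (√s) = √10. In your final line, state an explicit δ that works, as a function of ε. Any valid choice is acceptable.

δ = min(10, √10·ε)

Suppose ε > 0. We want δ > 0 such that 0 < |s − 10| < δ implies |√s − √10| < ε.
Multiplying by the conjugate, |√s − √10| = |s − 10|/(√s + √10).
Restrict δ ≤ 10 so that |s − 10| < 10 forces s > 0, and then √s + √10 > √10.
Hence |√s − √10| < |s − 10|/√10, which is < ε once |s − 10| < √10·ε.
Take δ = min(10, √10·ε). If 0 < |s − 10| < δ then s > 0 and |√s − √10| < |s − 10|/√10 < ε.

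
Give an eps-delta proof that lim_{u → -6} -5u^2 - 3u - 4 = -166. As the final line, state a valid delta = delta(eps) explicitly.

delta = min(1, eps/62)

Let eps > 0 be given. We want delta > 0 such that 0 < |u + 6| < delta implies |(-5u^2 - 3u - 4) + 166| < eps.
(-5u^2 - 3u - 4) + 166 = -5u^2 - 3u + 162 = (u + 6)(-5u + 27).
So |(-5u^2 - 3u - 4) + 166| = |u + 6|·|-5u + 27|.
Require delta ≤ 1. Then |u + 6| < 1 gives |u| < 7, and by the triangle inequality |-5u + 27| ≤ 5·7 + 27 = 62.
Hence |(-5u^2 - 3u - 4) + 166| ≤ 62|u + 6| < eps provided |u + 6| < eps/62.
Take delta = min(1, eps/62). Then 0 < |u + 6| < delta gives both |u + 6| < 1 and |u + 6| < eps/62, so |(-5u^2 - 3u - 4) + 166| < eps.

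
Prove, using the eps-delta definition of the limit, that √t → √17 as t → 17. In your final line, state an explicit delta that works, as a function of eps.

Let eps > 0. We want delta > 0 such that 0 < |t − 17| < delta implies |√t − √17| < eps.
Multiplying by the conjugate, |√t − √17| = |t − 17|/(√t + √17).
Restrict delta ≤ 17 so that |t − 17| < 17 forces t > 0, and then √t + √17 > √17.
Hence |√t − √17| < |t − 17|/√17, which is < eps once |t − 17| < √17·eps.
Take delta = min(17, √17·eps). If 0 < |t − 17| < delta then t > 0 and |√t − √17| < |t − 17|/√17 < eps.

delta = min(17, √17·eps)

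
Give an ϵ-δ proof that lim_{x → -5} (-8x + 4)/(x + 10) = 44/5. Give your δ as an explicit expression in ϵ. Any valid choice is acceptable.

δ = min(5/2, (25/168)ϵ)

Let ϵ > 0. We want δ > 0 with 0 < |x + 5| < δ ⇒ |(-8x + 4)/(x + 10) − (44/5)| < ϵ.
Combining over a common denominator, (-8x + 4)/(x + 10) − (44/5) = [(-8x + 4)·5 − 44·(x + 10)] / [5·(x + 10)] = -84(x + 5) / (5(x + 10)).
So |(-8x + 4)/(x + 10) − (44/5)| = 84|x + 5| / (5·|x + 10|).
Require δ ≤ 5/2, so |x + 10| ≥ |5| − |x + 5| > 5 − 5/2 = 5/2.
Hence |(-8x + 4)/(x + 10) − (44/5)| < 84|x + 5|/(5·(5/2)) = (168/25)|x + 5|, which is < ϵ once |x + 5| < (25/168)ϵ.
Take δ = min(5/2, (25/168)ϵ). Then 0 < |x + 5| < δ forces both bounds, so |(-8x + 4)/(x + 10) − (44/5)| < ϵ.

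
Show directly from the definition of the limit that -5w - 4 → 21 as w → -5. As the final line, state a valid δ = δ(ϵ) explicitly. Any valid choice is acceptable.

Let ϵ > 0. We need δ > 0 so that 0 < |w + 5| < δ implies |(-5w - 4) − 21| < ϵ.
|(-5w - 4) − 21| = |-5w - 25| = 5|w + 5|.
So 5|w + 5| < ϵ exactly when |w + 5| < ϵ/5.
Take δ = ϵ/5. If 0 < |w + 5| < δ then |(-5w - 4) − 21| = 5|w + 5| < 5·(ϵ/5) = ϵ.

δ = ϵ/5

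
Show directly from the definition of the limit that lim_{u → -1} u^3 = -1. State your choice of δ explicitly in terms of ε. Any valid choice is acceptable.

Fix ε > 0. We seek δ > 0 with 0 < |u + 1| < δ ⇒ |u^3 + 1| < ε.
Factor: u^3 + 1 = (u + 1)(u^2 - u + 1), so |u^3 + 1| = |u + 1|·|u^2 - u + 1|.
Restrict δ ≤ 1. Then |u + 1| < 1 gives |u| < 2, so by the triangle inequality |u^2 - u + 1| ≤ 2^2 + 2 + 1 = 7.
Hence |u^3 + 1| ≤ 7|u + 1|, which is < ε once |u + 1| < ε/7.
Take δ = min(1, ε/7). If 0 < |u + 1| < δ then both bounds hold and |u^3 + 1| ≤ 7|u + 1| < 7·(ε/7) = ε.

δ = min(1, ε/7)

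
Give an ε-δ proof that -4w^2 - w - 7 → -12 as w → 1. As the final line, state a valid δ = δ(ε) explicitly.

δ = min(2, ε/17)

Suppose ε > 0. We want δ > 0 such that 0 < |w − 1| < δ implies |(-4w^2 - w - 7) + 12| < ε.
(-4w^2 - w - 7) + 12 = -4w^2 - w + 5 = (w − 1)(-4w - 5).
So |(-4w^2 - w - 7) + 12| = |w − 1|·|-4w - 5|.
Require δ ≤ 2. Then |w − 1| < 2 gives |w| < 3, and by the triangle inequality |-4w - 5| ≤ 4·3 + 5 = 17.
Hence |(-4w^2 - w - 7) + 12| ≤ 17|w − 1| < ε provided |w − 1| < ε/17.
Choosing δ = min(2, ε/17) ensures both conditions, hence |(-4w^2 - w - 7) + 12| < ε.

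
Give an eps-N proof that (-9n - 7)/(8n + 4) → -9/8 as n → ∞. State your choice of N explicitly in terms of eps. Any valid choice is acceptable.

N = (5/16)/eps

Let eps > 0 be given. For n ≥ 1, |(-9n - 7)/(8n + 4) + 9/8| = |-20|/(8(8n + 4)) = 20/(8(8n + 4)).
Since 8n + 4 ≥ 8n for n ≥ 1, this is ≤ 20/(8·8n) = (5/16)/n.
So |(-9n - 7)/(8n + 4) + 9/8| < eps whenever n > (5/16)/eps.
Take N = (5/16)/eps. If n > N then |(-9n - 7)/(8n + 4) + 9/8| ≤ (5/16)/n < eps.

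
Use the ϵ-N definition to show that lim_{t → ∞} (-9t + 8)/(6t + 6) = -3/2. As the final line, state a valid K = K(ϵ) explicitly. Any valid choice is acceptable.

Let ϵ > 0. We seek K > 0 such that t > K implies |(-9t + 8)/(6t + 6) + 3/2| < ϵ.
(-9t + 8)/(6t + 6) + 3/2 = (6(-9t + 8) − (-9)(6t + 6)) / (6(6t + 6)) = 102/(6(6t + 6)).
For t > 0 we have 6t + 6 > 6t, so |(-9t + 8)/(6t + 6) + 3/2| = 102/(6(6t + 6)) < 102/(6·6t) = (17/6)/t.
Thus |(-9t + 8)/(6t + 6) + 3/2| < ϵ whenever t > (17/6)/ϵ.
Take K = (17/6)/ϵ. If t > K then |(-9t + 8)/(6t + 6) + 3/2| < (17/6)/t < ϵ.

K = (17/6)/ϵ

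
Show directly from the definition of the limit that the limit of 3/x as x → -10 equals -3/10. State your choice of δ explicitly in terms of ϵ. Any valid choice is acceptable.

δ = min(5, (50/3)ϵ)

Let ϵ > 0 be given. We seek δ > 0 such that 0 < |x + 10| < δ implies |3/x + 3/10| < ϵ.
|3/x + 3/10| = 3·|-10 − x|/(10·|x|) = 3|x + 10|/(10|x|).
Restrict δ ≤ 5. Then |x + 10| < 5 gives |x| > 5, so 10|x| > 50.
Then |3/x + 3/10| < 3|x + 10|/50, which is < ϵ when |x + 10| < (50/3)ϵ.
Take δ = min(5, (50/3)ϵ). Then 0 < |x + 10| < δ gives both |x + 10| < 5 and |x + 10| < (50/3)ϵ, so |3/x + 3/10| < ϵ.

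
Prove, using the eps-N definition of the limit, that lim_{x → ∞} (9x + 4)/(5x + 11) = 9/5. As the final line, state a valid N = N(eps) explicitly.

N = (79/25)/eps

Let eps > 0. We seek N > 0 such that x > N implies |(9x + 4)/(5x + 11) − (9/5)| < eps.
(9x + 4)/(5x + 11) − (9/5) = (5(9x + 4) − 9(5x + 11)) / (5(5x + 11)) = -79/(5(5x + 11)).
For x > 0 we have 5x + 11 > 5x, so |(9x + 4)/(5x + 11) − (9/5)| = 79/(5(5x + 11)) < 79/(5·5x) = (79/25)/x.
Thus |(9x + 4)/(5x + 11) − (9/5)| < eps whenever x > (79/25)/eps.
Take N = (79/25)/eps. If x > N then |(9x + 4)/(5x + 11) − (9/5)| < (79/25)/x < eps.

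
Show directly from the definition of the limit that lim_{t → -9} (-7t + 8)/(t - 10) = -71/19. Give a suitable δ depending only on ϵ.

δ = min(19/2, (361/124)ϵ)

Suppose ϵ > 0. We want δ > 0 with 0 < |t + 9| < δ ⇒ |(-7t + 8)/(t - 10) + 71/19| < ϵ.
Combining over a common denominator, (-7t + 8)/(t - 10) + 71/19 = [(-7t + 8)·(-19) − 71·(t - 10)] / [(-19)·(t - 10)] = 62(t + 9) / ((-19)(t - 10)).
So |(-7t + 8)/(t - 10) + 71/19| = 62|t + 9| / (19·|t − 10|).
Restrict δ ≤ 19/2. Then |t + 9| < 19/2 gives |t − 10| = |(t + 9) + (-19)| ≥ 19 − 19/2 = 19/2.
Hence |(-7t + 8)/(t - 10) + 71/19| < 62|t + 9|/(19·(19/2)) = (124/361)|t + 9|, which is < ϵ once |t + 9| < (361/124)ϵ.
Take δ = min(19/2, (361/124)ϵ). Then 0 < |t + 9| < δ forces both bounds, so |(-7t + 8)/(t - 10) + 71/19| < ϵ.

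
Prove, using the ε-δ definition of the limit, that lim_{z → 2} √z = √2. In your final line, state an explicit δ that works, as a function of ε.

δ = min(2, √2·ε)

Let ε > 0. We want δ > 0 such that 0 < |z − 2| < δ implies |√z − √2| < ε.
Rationalise: √z − √2 = (z − 2)/(√z + √2), so |√z − √2| = |z − 2|/(√z + √2).
Restrict δ ≤ 2 so that |z − 2| < 2 forces z > 0, and then √z + √2 > √2.
Hence |√z − √2| < |z − 2|/√2, which is < ε once |z − 2| < √2·ε.
Take δ = min(2, √2·ε). If 0 < |z − 2| < δ then z > 0 and |√z − √2| < |z − 2|/√2 < ε.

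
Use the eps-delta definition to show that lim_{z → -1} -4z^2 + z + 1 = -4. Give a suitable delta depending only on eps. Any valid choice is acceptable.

Suppose eps > 0. We want delta > 0 such that 0 < |z + 1| < delta implies |(-4z^2 + z + 1) + 4| < eps.
(-4z^2 + z + 1) + 4 = -4z^2 + z + 5 = (z + 1)(-4z + 5).
So |(-4z^2 + z + 1) + 4| = |z + 1|·|-4z + 5|.
Require delta ≤ 1. Then |z + 1| < 1 gives |z| < 2, and by the triangle inequality |-4z + 5| ≤ 4·2 + 5 = 13.
Hence |(-4z^2 + z + 1) + 4| ≤ 13|z + 1| < eps provided |z + 1| < eps/13.
Choosing delta = min(1, eps/13) ensures both conditions, hence |(-4z^2 + z + 1) + 4| < eps.

delta = min(1, eps/13)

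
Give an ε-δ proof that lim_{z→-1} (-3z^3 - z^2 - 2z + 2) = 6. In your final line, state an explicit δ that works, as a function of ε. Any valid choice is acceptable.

δ = min(2, ε/37)

Fix ε > 0. We want δ > 0 such that 0 < |z + 1| < δ implies |(-3z^3 - z^2 - 2z + 2) − 6| < ε.
(-3z^3 - z^2 - 2z + 2) − 6 = -3z^3 - z^2 - 2z - 4 = (z + 1)(-3z^2 + 2z - 4).
So |(-3z^3 - z^2 - 2z + 2) − 6| = |z + 1|·|-3z^2 + 2z - 4|.
Require δ ≤ 2. Then |z + 1| < 2 gives |z| < 3, and by the triangle inequality |-3z^2 + 2z - 4| ≤ 3·3^2 + 2·3 + 4 = 37.
Hence |(-3z^3 - z^2 - 2z + 2) − 6| ≤ 37|z + 1| < ε provided |z + 1| < ε/37.
Take δ = min(2, ε/37). Then 0 < |z + 1| < δ gives both |z + 1| < 2 and |z + 1| < ε/37, so |(-3z^3 - z^2 - 2z + 2) − 6| < ε.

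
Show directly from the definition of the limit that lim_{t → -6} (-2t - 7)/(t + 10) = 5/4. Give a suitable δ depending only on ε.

δ = min(2, (8/13)ε)

Let ε > 0 be given. We want δ > 0 with 0 < |t + 6| < δ ⇒ |(-2t - 7)/(t + 10) − (5/4)| < ε.
Combining over a common denominator, (-2t - 7)/(t + 10) − (5/4) = [(-2t - 7)·4 − 5·(t + 10)] / [4·(t + 10)] = -13(t + 6) / (4(t + 10)).
So |(-2t - 7)/(t + 10) − (5/4)| = 13|t + 6| / (4·|t + 10|).
Restrict δ ≤ 2. Then |t + 6| < 2 gives |t + 10| = |(t + 6) + 4| ≥ 4 − 2 = 2.
Hence |(-2t - 7)/(t + 10) − (5/4)| < 13|t + 6|/(4·2) = (13/8)|t + 6|, which is < ε once |t + 6| < (8/13)ε.
Take δ = min(2, (8/13)ε). Then 0 < |t + 6| < δ forces both bounds, so |(-2t - 7)/(t + 10) − (5/4)| < ε.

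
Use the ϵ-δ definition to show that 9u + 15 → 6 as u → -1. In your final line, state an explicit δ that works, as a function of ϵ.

Fix ϵ > 0. We need δ > 0 so that 0 < |u + 1| < δ implies |(9u + 15) − 6| < ϵ.
|(9u + 15) − 6| = |9u + 9| = 9|u + 1|.
So 9|u + 1| < ϵ exactly when |u + 1| < ϵ/9.
Choosing δ = ϵ/9 gives |(9u + 15) − 6| = 9|u + 1| < ϵ whenever |u + 1| < δ.

δ = ϵ/9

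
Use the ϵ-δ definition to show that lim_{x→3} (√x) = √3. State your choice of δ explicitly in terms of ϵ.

Suppose ϵ > 0. We want δ > 0 such that 0 < |x − 3| < δ implies |√x − √3| < ϵ.
Multiplying by the conjugate, |√x − √3| = |x − 3|/(√x + √3).
Restrict δ ≤ 3 so that |x − 3| < 3 forces x > 0, and then √x + √3 > √3.
Hence |√x − √3| < |x − 3|/√3, which is < ϵ once |x − 3| < √3·ϵ.
Take δ = min(3, √3·ϵ). If 0 < |x − 3| < δ then x > 0 and |√x − √3| < |x − 3|/√3 < ϵ.

δ = min(3, √3·ϵ)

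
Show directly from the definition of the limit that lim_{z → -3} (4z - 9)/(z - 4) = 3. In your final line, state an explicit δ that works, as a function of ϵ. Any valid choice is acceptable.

Let ϵ > 0 be given. We want δ > 0 with 0 < |z + 3| < δ ⇒ |(4z - 9)/(z - 4) − 3| < ϵ.
Combining over a common denominator, (4z - 9)/(z - 4) − 3 = [(4z - 9)·(-7) − (-21)·(z - 4)] / [(-7)·(z - 4)] = -7(z + 3) / ((-7)(z - 4)).
So |(4z - 9)/(z - 4) − 3| = 7|z + 3| / (7·|z − 4|).
Restrict δ ≤ 7/2. Then |z + 3| < 7/2 gives |z − 4| = |(z + 3) + (-7)| ≥ 7 − 7/2 = 7/2.
Hence |(4z - 9)/(z - 4) − 3| < 7|z + 3|/(7·(7/2)) = (2/7)|z + 3|, which is < ϵ once |z + 3| < (7/2)ϵ.
Take δ = min(7/2, (7/2)ϵ). Then 0 < |z + 3| < δ forces both bounds, so |(4z - 9)/(z - 4) − 3| < ϵ.

δ = min(7/2, (7/2)ϵ)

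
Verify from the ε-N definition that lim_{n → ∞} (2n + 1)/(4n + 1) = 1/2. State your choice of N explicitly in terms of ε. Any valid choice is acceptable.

Fix ε > 0. For n ≥ 1, |(2n + 1)/(4n + 1) − (1/2)| = |2|/(4(4n + 1)) = 2/(4(4n + 1)).
Since 4n + 1 ≥ 4n for n ≥ 1, this is ≤ 2/(4·4n) = (1/8)/n.
So |(2n + 1)/(4n + 1) − (1/2)| < ε whenever n > (1/8)/ε.
Take N = (1/8)/ε. If n > N then |(2n + 1)/(4n + 1) − (1/2)| ≤ (1/8)/n < ε.

N = (1/8)/ε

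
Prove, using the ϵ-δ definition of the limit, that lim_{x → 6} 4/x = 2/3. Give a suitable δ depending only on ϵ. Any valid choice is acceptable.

δ = min(3, (9/2)ϵ)

Let ϵ > 0 be given. We seek δ > 0 such that 0 < |x − 6| < δ implies |4/x − (2/3)| < ϵ.
|4/x − (2/3)| = 4·|6 − x|/(6·|x|) = 4|x − 6|/(6|x|).
Require δ ≤ 3 so that |x| > 6 − 3 = 3, hence 6|x| > 18.
Then |4/x − (2/3)| < 4|x − 6|/18, which is < ϵ when |x − 6| < (9/2)ϵ.
Take δ = min(3, (9/2)ϵ). Then 0 < |x − 6| < δ gives both |x − 6| < 3 and |x − 6| < (9/2)ϵ, so |4/x − (2/3)| < ϵ.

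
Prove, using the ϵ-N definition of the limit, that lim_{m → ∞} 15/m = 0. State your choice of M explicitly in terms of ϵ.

Let ϵ > 0. For m ≥ 1, |15/m − 0| = 15/(m) ≤ 15/m.
We need 15/m < ϵ, i.e. m > 15/ϵ.
Take M = 15/ϵ. If m > M then |15/m| ≤ 15/m < ϵ.

M = 15/ϵ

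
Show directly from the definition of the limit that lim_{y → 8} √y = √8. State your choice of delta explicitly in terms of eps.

Let eps > 0 be given. We want delta > 0 such that 0 < |y − 8| < delta implies |√y − √8| < eps.
Rationalise: √y − √8 = (y − 8)/(√y + √8), so |√y − √8| = |y − 8|/(√y + √8).
Restrict delta ≤ 8 so that |y − 8| < 8 forces y > 0, and then √y + √8 > √8.
Hence |√y − √8| < |y − 8|/√8, which is < eps once |y − 8| < √8·eps.
Take delta = min(8, √8·eps). If 0 < |y − 8| < delta then y > 0 and |√y − √8| < |y − 8|/√8 < eps.

delta = min(8, √8·eps)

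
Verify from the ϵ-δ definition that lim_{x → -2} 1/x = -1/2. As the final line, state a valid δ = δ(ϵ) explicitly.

δ = min(1, 2ϵ)

Let ϵ > 0 be given. We seek δ > 0 such that 0 < |x + 2| < δ implies |1/x + 1/2| < ϵ.
|1/x + 1/2| = |-2 − x|/(2·|x|) = |x + 2|/(2|x|).
Require δ ≤ 1 so that |x| > 2 − 1 = 1, hence 2|x| > 2.
Then |1/x + 1/2| < |x + 2|/2, which is < ϵ when |x + 2| < 2ϵ.
Take δ = min(1, 2ϵ). Then 0 < |x + 2| < δ gives both |x + 2| < 1 and |x + 2| < 2ϵ, so |1/x + 1/2| < ϵ.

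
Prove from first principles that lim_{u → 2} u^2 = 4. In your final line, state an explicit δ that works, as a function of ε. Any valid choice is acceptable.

δ = min(1, ε/5)

Fix ε > 0. We seek δ > 0 with 0 < |u − 2| < δ ⇒ |u^2 − 4| < ε.
Factor: u^2 − 4 = (u − 2)(u + 2), so |u^2 − 4| = |u − 2|·|u + 2|.
Restrict δ ≤ 1. Then |u − 2| < 1 gives |u| < 3, so by the triangle inequality |u + 2| ≤ 3 + 2 = 5.
Hence |u^2 − 4| ≤ 5|u − 2|, which is < ε once |u − 2| < ε/5.
Take δ = min(1, ε/5). If 0 < |u − 2| < δ then both bounds hold and |u^2 − 4| ≤ 5|u − 2| < 5·(ε/5) = ε.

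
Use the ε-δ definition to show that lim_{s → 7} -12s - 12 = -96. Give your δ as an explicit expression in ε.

δ = ε/12

Let ε > 0 be given. We need δ > 0 so that 0 < |s − 7| < δ implies |(-12s - 12) + 96| < ε.
|(-12s - 12) + 96| = |-12s + 84| = 12|s − 7|.
Thus it suffices that |s − 7| < ε/12.
Choosing δ = ε/12 gives |(-12s - 12) + 96| = 12|s − 7| < ε whenever |s − 7| < δ.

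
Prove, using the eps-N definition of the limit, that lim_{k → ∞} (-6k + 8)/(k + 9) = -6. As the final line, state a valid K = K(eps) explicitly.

Let eps > 0. For k ≥ 1, |(-6k + 8)/(k + 9) + 6| = |62|/((k + 9)) = 62/((k + 9)).
Since k + 9 ≥ k for k ≥ 1, this is ≤ 62/(k) = 62/k.
So |(-6k + 8)/(k + 9) + 6| < eps whenever k > 62/eps.
Take K = 62/eps. If k > K then |(-6k + 8)/(k + 9) + 6| ≤ 62/k < eps.

K = 62/eps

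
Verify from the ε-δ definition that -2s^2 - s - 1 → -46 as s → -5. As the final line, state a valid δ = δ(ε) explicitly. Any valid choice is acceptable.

Fix ε > 0. We want δ > 0 such that 0 < |s + 5| < δ implies |(-2s^2 - s - 1) + 46| < ε.
(-2s^2 - s - 1) + 46 = -2s^2 - s + 45 = (s + 5)(-2s + 9).
So |(-2s^2 - s - 1) + 46| = |s + 5|·|-2s + 9|.
Require δ ≤ 1. Then |s + 5| < 1 gives |s| < 6, and by the triangle inequality |-2s + 9| ≤ 2·6 + 9 = 21.
Hence |(-2s^2 - s - 1) + 46| ≤ 21|s + 5| < ε provided |s + 5| < ε/21.
Take δ = min(1, ε/21). Then 0 < |s + 5| < δ gives both |s + 5| < 1 and |s + 5| < ε/21, so |(-2s^2 - s - 1) + 46| < ε.

δ = min(1, ε/21)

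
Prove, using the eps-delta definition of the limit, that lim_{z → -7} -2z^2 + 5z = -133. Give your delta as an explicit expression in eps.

Fix eps > 0. We want delta > 0 such that 0 < |z + 7| < delta implies |(-2z^2 + 5z) + 133| < eps.
(-2z^2 + 5z) + 133 = -2z^2 + 5z + 133 = (z + 7)(-2z + 19).
So |(-2z^2 + 5z) + 133| = |z + 7|·|-2z + 19|.
Require delta ≤ 1. Then |z + 7| < 1 gives |z| < 8, and by the triangle inequality |-2z + 19| ≤ 2·8 + 19 = 35.
Hence |(-2z^2 + 5z) + 133| ≤ 35|z + 7| < eps provided |z + 7| < eps/35.
Choosing delta = min(1, eps/35) ensures both conditions, hence |(-2z^2 + 5z) + 133| < eps.

delta = min(1, eps/35)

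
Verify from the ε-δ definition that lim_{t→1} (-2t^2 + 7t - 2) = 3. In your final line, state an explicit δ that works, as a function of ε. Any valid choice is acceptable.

Suppose ε > 0. We want δ > 0 such that 0 < |t − 1| < δ implies |(-2t^2 + 7t - 2) − 3| < ε.
(-2t^2 + 7t - 2) − 3 = -2t^2 + 7t - 5 = (t − 1)(-2t + 5).
So |(-2t^2 + 7t - 2) − 3| = |t − 1|·|-2t + 5|.
Assume first that |t − 1| < 2, so |t| < 3. Then |-2t + 5| ≤ 2·3 + 5 = 11.
Hence |(-2t^2 + 7t - 2) − 3| ≤ 11|t − 1| < ε provided |t − 1| < ε/11.
Choosing δ = min(2, ε/11) ensures both conditions, hence |(-2t^2 + 7t - 2) − 3| < ε.

δ = min(2, ε/11)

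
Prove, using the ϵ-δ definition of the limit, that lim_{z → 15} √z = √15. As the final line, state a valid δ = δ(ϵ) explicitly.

δ = min(15, √15·ϵ)

Let ϵ > 0. We want δ > 0 such that 0 < |z − 15| < δ implies |√z − √15| < ϵ.
Rationalise: √z − √15 = (z − 15)/(√z + √15), so |√z − √15| = |z − 15|/(√z + √15).
Restrict δ ≤ 15 so that |z − 15| < 15 forces z > 0, and then √z + √15 > √15.
Hence |√z − √15| < |z − 15|/√15, which is < ϵ once |z − 15| < √15·ϵ.
Take δ = min(15, √15·ϵ). If 0 < |z − 15| < δ then z > 0 and |√z − √15| < |z − 15|/√15 < ϵ.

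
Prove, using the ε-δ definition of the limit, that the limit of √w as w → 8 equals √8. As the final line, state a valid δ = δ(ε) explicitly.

Let ε > 0 be given. We want δ > 0 such that 0 < |w − 8| < δ implies |√w − √8| < ε.
Rationalise: √w − √8 = (w − 8)/(√w + √8), so |√w − √8| = |w − 8|/(√w + √8).
Restrict δ ≤ 8 so that |w − 8| < 8 forces w > 0, and then √w + √8 > √8.
Hence |√w − √8| < |w − 8|/√8, which is < ε once |w − 8| < √8·ε.
Take δ = min(8, √8·ε). If 0 < |w − 8| < δ then w > 0 and |√w − √8| < |w − 8|/√8 < ε.

δ = min(8, √8·ε)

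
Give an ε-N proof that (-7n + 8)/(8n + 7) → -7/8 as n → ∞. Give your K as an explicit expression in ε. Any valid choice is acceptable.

K = (113/64)/ε

Let ε > 0 be given. For n ≥ 1, |(-7n + 8)/(8n + 7) + 7/8| = |113|/(8(8n + 7)) = 113/(8(8n + 7)).
Since 8n + 7 ≥ 8n for n ≥ 1, this is ≤ 113/(8·8n) = (113/64)/n.
So |(-7n + 8)/(8n + 7) + 7/8| < ε whenever n > (113/64)/ε.
Take K = (113/64)/ε. If n > K then |(-7n + 8)/(8n + 7) + 7/8| ≤ (113/64)/n < ε.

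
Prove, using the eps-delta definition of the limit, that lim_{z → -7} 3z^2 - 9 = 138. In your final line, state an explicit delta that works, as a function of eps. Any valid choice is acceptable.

Let eps > 0. We want delta > 0 such that 0 < |z + 7| < delta implies |(3z^2 - 9) − 138| < eps.
(3z^2 - 9) − 138 = 3z^2 - 147 = (z + 7)(3z - 21).
So |(3z^2 - 9) − 138| = |z + 7|·|3z - 21|.
Require delta ≤ 1. Then |z + 7| < 1 gives |z| < 8, and by the triangle inequality |3z - 21| ≤ 3·8 + 21 = 45.
Hence |(3z^2 - 9) − 138| ≤ 45|z + 7| < eps provided |z + 7| < eps/45.
Take delta = min(1, eps/45). Then 0 < |z + 7| < delta gives both |z + 7| < 1 and |z + 7| < eps/45, so |(3z^2 - 9) − 138| < eps.

delta = min(1, eps/45)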